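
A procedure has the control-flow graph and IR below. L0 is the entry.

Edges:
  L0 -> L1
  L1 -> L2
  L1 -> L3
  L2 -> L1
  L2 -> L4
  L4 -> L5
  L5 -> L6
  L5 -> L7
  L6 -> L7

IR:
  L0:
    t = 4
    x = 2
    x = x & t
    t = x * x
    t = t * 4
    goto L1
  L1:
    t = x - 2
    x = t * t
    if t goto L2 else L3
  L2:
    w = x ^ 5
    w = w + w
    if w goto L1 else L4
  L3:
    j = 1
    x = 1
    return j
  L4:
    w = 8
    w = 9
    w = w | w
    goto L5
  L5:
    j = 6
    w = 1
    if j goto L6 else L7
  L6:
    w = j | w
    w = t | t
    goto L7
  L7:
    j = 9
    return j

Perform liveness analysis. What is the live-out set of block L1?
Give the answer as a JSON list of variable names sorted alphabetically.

def/use:
  L0: def={t,x} ue=∅
  L1: def={t,x} ue={x}
  L2: def={w} ue={x}
  L3: def={j,x} ue=∅
  L4: def={w} ue=∅
  L5: def={j,w} ue=∅
  L6: def={w} ue={j,t,w}
  L7: def={j} ue=∅

Backward fixpoint:
  live L0: ∅→{x}
  live L1: {x}→{t,x}
  live L2: {t,x}→{t,x}
  live L3: ∅→∅
  live L4: {t}→{t}
  live L5: {t}→{j,t,w}
  live L6: {j,t,w}→∅
  live L7: ∅→∅

live-out(L1) = ["t", "x"]

Answer: ["t", "x"]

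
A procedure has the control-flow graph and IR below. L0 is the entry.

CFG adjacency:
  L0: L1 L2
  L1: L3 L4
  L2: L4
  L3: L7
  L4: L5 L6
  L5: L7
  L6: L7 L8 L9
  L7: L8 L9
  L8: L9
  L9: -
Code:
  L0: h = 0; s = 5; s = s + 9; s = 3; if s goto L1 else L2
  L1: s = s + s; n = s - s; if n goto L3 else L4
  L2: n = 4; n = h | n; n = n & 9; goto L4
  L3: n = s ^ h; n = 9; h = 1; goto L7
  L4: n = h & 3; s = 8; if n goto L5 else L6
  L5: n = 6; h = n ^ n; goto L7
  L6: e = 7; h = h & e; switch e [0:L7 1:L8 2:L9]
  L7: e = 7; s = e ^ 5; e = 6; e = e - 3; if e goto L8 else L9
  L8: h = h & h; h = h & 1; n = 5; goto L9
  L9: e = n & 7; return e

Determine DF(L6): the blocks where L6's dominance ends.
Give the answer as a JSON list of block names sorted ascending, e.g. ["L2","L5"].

idom tree: L1←L0 L2←L0 L3←L1 L4←L0 L5←L4 L6←L4 L7←L0 L8←L0 L9←L0
Join-block Dom:
  L4: preds {L1,L2}: {L0,L1} ∩ {L0,L2} = {L0}; idom=L0
  L7: preds {L3,L5,L6}: {L0,L1,L3} ∩ {L0,L4,L5} ∩ {L0,L4,L6} = {L0}; idom=L0
  L8: preds {L6,L7}: {L0,L4,L6} ∩ {L0,L7} = {L0}; idom=L0
  L9: preds {L6,L7,L8}: {L0,L4,L6} ∩ {L0,L7} ∩ {L0,L8} = {L0}; idom=L0

DF walk-up:
  join L4 pred L1: L1 stop@L0
  join L4 pred L2: L2 stop@L0
  join L7 pred L3: L3→L1 stop@L0
  join L7 pred L5: L5→L4 stop@L0
  join L7 pred L6: L6→L4 stop@L0
  join L8 pred L6: L6→L4 stop@L0
  join L8 pred L7: L7 stop@L0
  join L9 pred L6: L6→L4 stop@L0
  join L9 pred L7: L7 stop@L0
  join L9 pred L8: L8 stop@L0
  DF(L0)=∅
  DF(L1)={L4,L7}
  DF(L2)={L4}
  DF(L3)={L7}
  DF(L4)={L7,L8,L9}
  DF(L5)={L7}
  DF(L6)={L7,L8,L9}
  DF(L7)={L8,L9}
  DF(L8)={L9}
  DF(L9)=∅

DF(L6) = ["L7", "L8", "L9"]

Answer: ["L7", "L8", "L9"]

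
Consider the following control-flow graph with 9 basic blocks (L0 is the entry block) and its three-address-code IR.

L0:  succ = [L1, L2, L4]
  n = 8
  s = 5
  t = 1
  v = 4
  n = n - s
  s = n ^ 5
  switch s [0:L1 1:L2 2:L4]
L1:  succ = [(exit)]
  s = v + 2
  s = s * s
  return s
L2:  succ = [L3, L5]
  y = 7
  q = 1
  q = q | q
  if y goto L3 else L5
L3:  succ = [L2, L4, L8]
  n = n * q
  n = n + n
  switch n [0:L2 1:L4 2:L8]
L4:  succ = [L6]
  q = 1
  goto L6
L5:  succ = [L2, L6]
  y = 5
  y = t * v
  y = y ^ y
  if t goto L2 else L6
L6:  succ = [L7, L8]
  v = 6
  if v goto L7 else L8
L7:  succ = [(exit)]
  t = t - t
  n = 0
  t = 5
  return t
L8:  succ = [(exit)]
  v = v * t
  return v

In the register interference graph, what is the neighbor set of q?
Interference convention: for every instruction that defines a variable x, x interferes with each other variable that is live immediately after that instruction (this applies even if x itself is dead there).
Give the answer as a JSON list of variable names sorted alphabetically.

Answer: ["n", "t", "v", "y"]

Analysis:
Per-block:
  L0: def={n,s,t,v} ue=∅
  L1: def={s} ue={v}
  L2: def={q,y} ue=∅
  L3: def={n} ue={n,q}
  L4: def={q} ue=∅
  L5: def={y} ue={t,v}
  L6: def={v} ue=∅
  L7: def={n,t} ue={t}
  L8: def={v} ue={t,v}

Backward fixpoint:
  L0 li=∅ lo={n,t,v}
  L1 li={v} lo=∅
  L2 li={n,t,v} lo={n,q,t,v}
  L3 li={n,q,t,v} lo={n,t,v}
  L4 li={t} lo={t}
  L5 li={n,t,v} lo={n,t,v}
  L6 li={t} lo={t,v}
  L7 li={t} lo=∅
  L8 li={t,v} lo=∅

Conflict graph:
  n↔{q,s,t,v,y}
  q↔{n,t,v,y}
  s↔{n,t,v}
  t↔{n,q,s,v,y}
  v↔{n,q,s,t,y}
  y↔{n,q,t,v}

N(q) = ["n", "t", "v", "y"]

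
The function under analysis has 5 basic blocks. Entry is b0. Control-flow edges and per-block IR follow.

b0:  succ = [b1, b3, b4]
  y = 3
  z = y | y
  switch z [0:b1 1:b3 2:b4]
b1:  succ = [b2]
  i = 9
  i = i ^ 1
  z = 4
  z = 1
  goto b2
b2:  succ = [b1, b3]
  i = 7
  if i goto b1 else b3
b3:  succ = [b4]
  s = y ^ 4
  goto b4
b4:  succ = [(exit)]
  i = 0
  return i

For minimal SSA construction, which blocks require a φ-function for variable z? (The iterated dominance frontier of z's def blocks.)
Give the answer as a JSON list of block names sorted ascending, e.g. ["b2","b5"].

Answer: ["b1", "b3", "b4"]

Working:
idom tree: b1←b0 b2←b1 b3←b0 b4←b0
Dom∩ at merges:
  b1: preds {b0,b2}: {b0} ∩ {b0,b1,b2} = {b0}; idom=b0
  b3: preds {b0,b2}: {b0} ∩ {b0,b1,b2} = {b0}; idom=b0
  b4: preds {b0,b3}: {b0} ∩ {b0,b3} = {b0}; idom=b0

DF derivation:
  join b1 pred b0: · stop@b0
  join b1 pred b2: b2→b1 stop@b0
  join b3 pred b0: · stop@b0
  join b3 pred b2: b2→b1 stop@b0
  join b4 pred b0: · stop@b0
  join b4 pred b3: b3 stop@b0
  DF(b0)=∅
  DF(b1)={b1,b3}
  DF(b2)={b1,b3}
  DF(b3)={b4}
  DF(b4)=∅

φ for z: defs {b0,b1}
  DF⁺ = {b1,b3,b4}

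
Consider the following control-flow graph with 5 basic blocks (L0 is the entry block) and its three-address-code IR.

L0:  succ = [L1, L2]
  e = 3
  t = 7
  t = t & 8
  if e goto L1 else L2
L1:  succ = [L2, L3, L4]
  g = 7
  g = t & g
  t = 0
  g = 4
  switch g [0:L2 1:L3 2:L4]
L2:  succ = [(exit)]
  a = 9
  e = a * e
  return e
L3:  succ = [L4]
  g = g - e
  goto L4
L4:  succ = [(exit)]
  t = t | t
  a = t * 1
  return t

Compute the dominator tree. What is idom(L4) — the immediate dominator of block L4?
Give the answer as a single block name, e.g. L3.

idom tree: L1←L0 L2←L0 L3←L1 L4←L1
Dom∩ at merges:
  L2: preds {L0,L1}: {L0} ∩ {L0,L1} = {L0}; idom=L0
  L4: preds {L1,L3}: {L0,L1} ∩ {L0,L1,L3} = {L0,L1}; idom=L1

idom(L4) = L1

Answer: L1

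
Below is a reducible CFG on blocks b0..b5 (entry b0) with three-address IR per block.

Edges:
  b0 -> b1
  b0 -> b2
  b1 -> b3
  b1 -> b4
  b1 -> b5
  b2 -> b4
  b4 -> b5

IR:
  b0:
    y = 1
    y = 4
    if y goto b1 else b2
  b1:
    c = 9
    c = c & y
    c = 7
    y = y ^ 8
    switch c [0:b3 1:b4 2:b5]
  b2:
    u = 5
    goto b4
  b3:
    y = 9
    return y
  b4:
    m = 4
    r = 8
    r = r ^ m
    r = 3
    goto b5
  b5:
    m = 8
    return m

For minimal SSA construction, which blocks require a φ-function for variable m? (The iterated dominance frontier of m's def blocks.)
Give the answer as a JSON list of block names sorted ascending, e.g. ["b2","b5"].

Answer: ["b5"]

Analysis:
idom tree: b1←b0 b2←b0 b3←b1 b4←b0 b5←b0
Dom∩ at merges:
  b4: preds {b1,b2}: {b0,b1} ∩ {b0,b2} = {b0}; idom=b0
  b5: preds {b1,b4}: {b0,b1} ∩ {b0,b4} = {b0}; idom=b0

DF derivation:
  b4←b1: walk b1 to b0
  b4←b2: walk b2 to b0
  b5←b1: walk b1 to b0
  b5←b4: walk b4 to b0
  DF(b0)=∅
  DF(b1)={b4,b5}
  DF(b2)={b4}
  DF(b3)=∅
  DF(b4)={b5}
  DF(b5)=∅

φ for m: defs {b4,b5}
  DF⁺ = {b5}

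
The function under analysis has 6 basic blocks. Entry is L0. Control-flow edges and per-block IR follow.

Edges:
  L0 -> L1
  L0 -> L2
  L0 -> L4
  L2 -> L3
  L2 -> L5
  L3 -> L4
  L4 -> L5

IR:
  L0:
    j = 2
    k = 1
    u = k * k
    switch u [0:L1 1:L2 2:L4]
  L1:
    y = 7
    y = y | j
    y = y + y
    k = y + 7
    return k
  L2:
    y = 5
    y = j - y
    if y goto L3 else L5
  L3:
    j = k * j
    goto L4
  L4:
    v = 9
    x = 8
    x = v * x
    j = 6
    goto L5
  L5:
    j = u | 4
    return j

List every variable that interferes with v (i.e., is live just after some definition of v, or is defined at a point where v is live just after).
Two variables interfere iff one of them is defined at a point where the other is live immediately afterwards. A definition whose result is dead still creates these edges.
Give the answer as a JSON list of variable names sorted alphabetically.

Block summaries:
  L0 def {j,k,u} use ∅
  L1 def {k,y} use {j}
  L2 def {y} use {j}
  L3 def {j} use {j,k}
  L4 def {j,v,x} use ∅
  L5 def {j} use {u}

Backward fixpoint:
  live L0: ∅→{j,k,u}
  live L1: {j}→∅
  live L2: {j,k,u}→{j,k,u}
  live L3: {j,k,u}→{u}
  live L4: {u}→{u}
  live L5: {u}→∅

Interference:
  j: {k,u,y}
  k: {j,u,y}
  u: {j,k,v,x,y}
  v: {u,x}
  x: {u,v}
  y: {j,k,u}

N(v) = ["u", "x"]

Answer: ["u", "x"]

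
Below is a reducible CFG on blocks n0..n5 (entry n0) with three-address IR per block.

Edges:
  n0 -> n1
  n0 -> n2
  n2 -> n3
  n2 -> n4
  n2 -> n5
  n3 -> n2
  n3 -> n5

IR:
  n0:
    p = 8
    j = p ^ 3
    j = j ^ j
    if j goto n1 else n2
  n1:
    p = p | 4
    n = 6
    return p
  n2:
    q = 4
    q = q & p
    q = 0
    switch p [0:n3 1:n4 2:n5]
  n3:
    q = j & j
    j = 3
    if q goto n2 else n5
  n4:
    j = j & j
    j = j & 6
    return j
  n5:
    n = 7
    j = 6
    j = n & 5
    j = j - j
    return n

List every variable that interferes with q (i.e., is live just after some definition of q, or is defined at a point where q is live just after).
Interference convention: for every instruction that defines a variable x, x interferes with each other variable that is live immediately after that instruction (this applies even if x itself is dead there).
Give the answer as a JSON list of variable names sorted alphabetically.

Answer: ["j", "p"]

Working:
def/use:
  n0 def {j,p} use ∅
  n1 def {n,p} use {p}
  n2 def {q} use {p}
  n3 def {j,q} use {j}
  n4 def {j} use {j}
  n5 def {j,n} use ∅

Backward fixpoint:
  live n0: ∅→{j,p}
  live n1: {p}→∅
  live n2: {j,p}→{j,p}
  live n3: {j,p}→{j,p}
  live n4: {j}→∅
  live n5: ∅→∅

Interfere edges:
  j — {n,p,q}
  n — {j,p}
  p — {j,n,q}
  q — {j,p}

N(q) = ["j", "p"]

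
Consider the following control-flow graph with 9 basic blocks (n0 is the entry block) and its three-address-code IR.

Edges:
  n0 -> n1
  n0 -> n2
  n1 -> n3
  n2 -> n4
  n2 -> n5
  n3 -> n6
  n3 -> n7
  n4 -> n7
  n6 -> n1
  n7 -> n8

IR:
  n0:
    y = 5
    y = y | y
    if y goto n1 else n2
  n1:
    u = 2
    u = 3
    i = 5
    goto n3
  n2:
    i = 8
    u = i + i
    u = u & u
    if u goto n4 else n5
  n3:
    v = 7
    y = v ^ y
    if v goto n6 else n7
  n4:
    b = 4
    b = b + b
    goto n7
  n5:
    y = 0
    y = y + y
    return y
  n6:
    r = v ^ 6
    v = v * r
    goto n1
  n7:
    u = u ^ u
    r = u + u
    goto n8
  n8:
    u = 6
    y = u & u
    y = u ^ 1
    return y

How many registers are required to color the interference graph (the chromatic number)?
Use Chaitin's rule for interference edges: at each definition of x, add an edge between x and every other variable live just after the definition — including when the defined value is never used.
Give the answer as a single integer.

Block summaries:
  n0: def={y} ue=∅
  n1: def={i,u} ue=∅
  n2: def={i,u} ue=∅
  n3: def={v,y} ue={y}
  n4: def={b} ue=∅
  n5: def={y} ue=∅
  n6: def={r,v} ue={v}
  n7: def={r,u} ue={u}
  n8: def={u,y} ue=∅

Live sets:
  n0 li=∅ lo={y}
  n1 li={y} lo={u,y}
  n2 li=∅ lo={u}
  n3 li={u,y} lo={u,v,y}
  n4 li={u} lo={u}
  n5 li=∅ lo=∅
  n6 li={v,y} lo={y}
  n7 li={u} lo=∅
  n8 li=∅ lo=∅

Interfere edges:
  b — {u}
  i — {u,y}
  r — {v,y}
  u — {b,i,v,y}
  v — {r,u,y}
  y — {i,r,u,v}

Chromatic number:
  lower bound: {i,u,y} mutually conflict ⇒ χ ≥ 3
  assign b→c1 i→c2 r→c0 u→c0 v→c2 y→c1 — no edge inside a register ⇒ χ ≤ 3
  χ = 3

Answer: 3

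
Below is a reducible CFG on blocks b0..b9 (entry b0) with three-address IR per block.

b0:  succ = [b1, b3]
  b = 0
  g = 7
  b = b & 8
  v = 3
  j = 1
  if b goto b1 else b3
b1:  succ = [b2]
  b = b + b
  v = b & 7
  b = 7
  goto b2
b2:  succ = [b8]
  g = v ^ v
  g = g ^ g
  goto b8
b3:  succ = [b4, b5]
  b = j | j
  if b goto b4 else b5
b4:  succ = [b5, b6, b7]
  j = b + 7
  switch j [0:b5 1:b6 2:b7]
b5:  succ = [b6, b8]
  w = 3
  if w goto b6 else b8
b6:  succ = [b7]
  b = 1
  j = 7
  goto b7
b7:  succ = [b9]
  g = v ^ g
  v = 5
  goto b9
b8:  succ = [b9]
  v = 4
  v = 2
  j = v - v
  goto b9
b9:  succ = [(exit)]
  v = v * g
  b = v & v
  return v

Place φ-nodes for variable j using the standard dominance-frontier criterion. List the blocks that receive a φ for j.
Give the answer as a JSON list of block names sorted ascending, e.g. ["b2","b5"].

idom tree: b1←b0 b2←b1 b3←b0 b4←b3 b5←b3 b6←b3 b7←b3 b8←b0 b9←b0
Dom at joins:
  b5: preds {b3,b4}: {b0,b3} ∩ {b0,b3,b4} = {b0,b3}; idom=b3
  b6: preds {b4,b5}: {b0,b3,b4} ∩ {b0,b3,b5} = {b0,b3}; idom=b3
  b7: preds {b4,b6}: {b0,b3,b4} ∩ {b0,b3,b6} = {b0,b3}; idom=b3
  b8: preds {b2,b5}: {b0,b1,b2} ∩ {b0,b3,b5} = {b0}; idom=b0
  b9: preds {b7,b8}: {b0,b3,b7} ∩ {b0,b8} = {b0}; idom=b0

Frontier:
  b5←b3: walk · to b3
  b5←b4: walk b4 to b3
  b6←b4: walk b4 to b3
  b6←b5: walk b5 to b3
  b7←b4: walk b4 to b3
  b7←b6: walk b6 to b3
  b8←b2: walk b2→b1 to b0
  b8←b5: walk b5→b3 to b0
  b9←b7: walk b7→b3 to b0
  b9←b8: walk b8 to b0
  DF(b0)=∅
  DF(b1)={b8}
  DF(b2)={b8}
  DF(b3)={b8,b9}
  DF(b4)={b5,b6,b7}
  DF(b5)={b6,b8}
  DF(b6)={b7}
  DF(b7)={b9}
  DF(b8)={b9}
  DF(b9)=∅

φ for j: defs {b0,b4,b6,b8}
  DF⁺ = {b5,b6,b7,b8,b9}

Answer: ["b5", "b6", "b7", "b8", "b9"]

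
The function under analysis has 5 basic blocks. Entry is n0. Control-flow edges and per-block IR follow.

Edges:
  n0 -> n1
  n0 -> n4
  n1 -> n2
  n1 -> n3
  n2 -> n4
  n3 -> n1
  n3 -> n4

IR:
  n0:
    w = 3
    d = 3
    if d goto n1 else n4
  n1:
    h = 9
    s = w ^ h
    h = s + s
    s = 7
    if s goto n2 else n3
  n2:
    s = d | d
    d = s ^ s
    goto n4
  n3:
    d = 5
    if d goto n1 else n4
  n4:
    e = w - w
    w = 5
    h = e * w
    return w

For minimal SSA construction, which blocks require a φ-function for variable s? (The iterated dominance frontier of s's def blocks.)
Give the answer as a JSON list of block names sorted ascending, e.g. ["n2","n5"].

Answer: ["n1", "n4"]

Analysis:
idom tree: n1←n0 n2←n1 n3←n1 n4←n0
Dom at joins:
  n1: preds {n0,n3}: {n0} ∩ {n0,n1,n3} = {n0}; idom=n0
  n4: preds {n0,n2,n3}: {n0} ∩ {n0,n1,n2} ∩ {n0,n1,n3} = {n0}; idom=n0

Frontier:
  n1←n0: walk · to n0
  n1←n3: walk n3→n1 to n0
  n4←n0: walk · to n0
  n4←n2: walk n2→n1 to n0
  n4←n3: walk n3→n1 to n0
  n0: DF=∅
  n1: DF={n1,n4}
  n2: DF={n4}
  n3: DF={n1,n4}
  n4: DF=∅

φ for s: defs {n1,n2}
  DF⁺ = {n1,n4}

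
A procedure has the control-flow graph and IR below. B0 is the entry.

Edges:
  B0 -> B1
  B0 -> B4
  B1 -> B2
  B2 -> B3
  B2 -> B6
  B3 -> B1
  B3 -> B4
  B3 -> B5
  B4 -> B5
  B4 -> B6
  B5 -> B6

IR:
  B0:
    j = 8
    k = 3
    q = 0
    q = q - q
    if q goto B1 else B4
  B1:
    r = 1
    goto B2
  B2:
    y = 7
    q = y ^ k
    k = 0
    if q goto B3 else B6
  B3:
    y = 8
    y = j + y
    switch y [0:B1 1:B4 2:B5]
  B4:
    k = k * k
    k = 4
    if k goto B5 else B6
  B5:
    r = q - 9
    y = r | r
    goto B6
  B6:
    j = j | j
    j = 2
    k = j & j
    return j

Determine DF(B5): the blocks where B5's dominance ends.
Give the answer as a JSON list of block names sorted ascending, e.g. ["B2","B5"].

Answer: ["B6"]

Analysis:
idom tree: B1←B0 B2←B1 B3←B2 B4←B0 B5←B0 B6←B0
Dom∩ at merges:
  B1: preds {B0,B3}: {B0} ∩ {B0,B1,B2,B3} = {B0}; idom=B0
  B4: preds {B0,B3}: {B0} ∩ {B0,B1,B2,B3} = {B0}; idom=B0
  B5: preds {B3,B4}: {B0,B1,B2,B3} ∩ {B0,B4} = {B0}; idom=B0
  B6: preds {B2,B4,B5}: {B0,B1,B2} ∩ {B0,B4} ∩ {B0,B5} = {B0}; idom=B0

Frontier:
  join B1 pred B0: · stop@B0
  join B1 pred B3: B3→B2→B1 stop@B0
  join B4 pred B0: · stop@B0
  join B4 pred B3: B3→B2→B1 stop@B0
  join B5 pred B3: B3→B2→B1 stop@B0
  join B5 pred B4: B4 stop@B0
  join B6 pred B2: B2→B1 stop@B0
  join B6 pred B4: B4 stop@B0
  join B6 pred B5: B5 stop@B0
  B0 → ∅
  B1 → {B1,B4,B5,B6}
  B2 → {B1,B4,B5,B6}
  B3 → {B1,B4,B5}
  B4 → {B5,B6}
  B5 → {B6}
  B6 → ∅

DF(B5) = ["B6"]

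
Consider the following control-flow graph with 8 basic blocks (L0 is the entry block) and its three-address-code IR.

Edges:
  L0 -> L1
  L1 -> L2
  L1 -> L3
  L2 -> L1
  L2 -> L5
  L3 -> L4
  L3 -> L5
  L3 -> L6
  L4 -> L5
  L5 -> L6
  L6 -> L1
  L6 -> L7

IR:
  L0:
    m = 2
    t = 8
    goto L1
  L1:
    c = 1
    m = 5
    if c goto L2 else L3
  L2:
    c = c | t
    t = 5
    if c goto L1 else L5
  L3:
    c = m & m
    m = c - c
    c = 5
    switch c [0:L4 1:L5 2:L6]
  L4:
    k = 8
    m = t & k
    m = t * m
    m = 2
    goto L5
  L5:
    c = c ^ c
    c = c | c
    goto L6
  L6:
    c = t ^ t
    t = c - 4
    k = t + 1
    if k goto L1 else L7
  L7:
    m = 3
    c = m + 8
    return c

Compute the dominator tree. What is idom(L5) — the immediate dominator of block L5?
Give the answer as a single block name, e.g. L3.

Answer: L1

Working:
idom tree: L1←L0 L2←L1 L3←L1 L4←L3 L5←L1 L6←L1 L7←L6
Dom at joins:
  L1: preds {L0,L2,L6}: {L0} ∩ {L0,L1,L2} ∩ {L0,L1,L6} = {L0}; idom=L0
  L5: preds {L2,L3,L4}: {L0,L1,L2} ∩ {L0,L1,L3} ∩ {L0,L1,L3,L4} = {L0,L1}; idom=L1
  L6: preds {L3,L5}: {L0,L1,L3} ∩ {L0,L1,L5} = {L0,L1}; idom=L1

idom(L5) = L1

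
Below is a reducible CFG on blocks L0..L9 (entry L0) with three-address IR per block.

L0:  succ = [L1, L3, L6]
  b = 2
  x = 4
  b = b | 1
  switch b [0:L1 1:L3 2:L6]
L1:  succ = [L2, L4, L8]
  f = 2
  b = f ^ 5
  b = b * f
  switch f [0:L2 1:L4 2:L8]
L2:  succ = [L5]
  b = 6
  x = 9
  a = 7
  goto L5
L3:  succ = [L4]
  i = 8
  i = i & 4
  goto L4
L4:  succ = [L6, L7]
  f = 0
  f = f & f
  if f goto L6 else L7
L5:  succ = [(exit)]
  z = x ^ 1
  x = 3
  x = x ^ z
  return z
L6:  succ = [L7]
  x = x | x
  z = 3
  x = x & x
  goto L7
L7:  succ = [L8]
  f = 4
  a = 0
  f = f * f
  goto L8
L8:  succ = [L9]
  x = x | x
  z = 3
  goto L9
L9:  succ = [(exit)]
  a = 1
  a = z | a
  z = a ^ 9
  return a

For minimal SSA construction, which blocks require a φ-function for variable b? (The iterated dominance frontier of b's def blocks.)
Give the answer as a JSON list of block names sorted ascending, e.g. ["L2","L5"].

idom tree: L1←L0 L2←L1 L3←L0 L4←L0 L5←L2 L6←L0 L7←L0 L8←L0 L9←L8
Join-block Dom:
  L4: preds {L1,L3}: {L0,L1} ∩ {L0,L3} = {L0}; idom=L0
  L6: preds {L0,L4}: {L0} ∩ {L0,L4} = {L0}; idom=L0
  L7: preds {L4,L6}: {L0,L4} ∩ {L0,L6} = {L0}; idom=L0
  L8: preds {L1,L7}: {L0,L1} ∩ {L0,L7} = {L0}; idom=L0

Frontier:
  join L4 pred L1: L1 stop@L0
  join L4 pred L3: L3 stop@L0
  join L6 pred L0: · stop@L0
  join L6 pred L4: L4 stop@L0
  join L7 pred L4: L4 stop@L0
  join L7 pred L6: L6 stop@L0
  join L8 pred L1: L1 stop@L0
  join L8 pred L7: L7 stop@L0
  L0 → ∅
  L1 → {L4,L8}
  L2 → ∅
  L3 → {L4}
  L4 → {L6,L7}
  L5 → ∅
  L6 → {L7}
  L7 → {L8}
  L8 → ∅
  L9 → ∅

φ for b: defs {L0,L1,L2}
  DF⁺ = {L4,L6,L7,L8}

Answer: ["L4", "L6", "L7", "L8"]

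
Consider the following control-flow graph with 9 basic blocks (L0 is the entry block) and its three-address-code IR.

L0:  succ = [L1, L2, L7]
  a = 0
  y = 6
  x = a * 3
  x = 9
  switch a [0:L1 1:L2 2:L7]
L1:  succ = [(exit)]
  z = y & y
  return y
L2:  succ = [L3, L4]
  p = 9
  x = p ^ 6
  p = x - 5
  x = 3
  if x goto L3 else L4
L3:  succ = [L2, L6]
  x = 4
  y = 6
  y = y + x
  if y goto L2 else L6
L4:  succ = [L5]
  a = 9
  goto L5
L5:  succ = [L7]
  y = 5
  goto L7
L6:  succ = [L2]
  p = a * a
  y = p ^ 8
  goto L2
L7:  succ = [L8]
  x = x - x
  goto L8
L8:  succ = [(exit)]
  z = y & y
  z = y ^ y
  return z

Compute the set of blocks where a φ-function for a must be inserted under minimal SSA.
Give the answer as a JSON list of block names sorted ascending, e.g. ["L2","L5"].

idom tree: L1←L0 L2←L0 L3←L2 L4←L2 L5←L4 L6←L3 L7←L0 L8←L7
Join-block Dom:
  L2: preds {L0,L3,L6}: {L0} ∩ {L0,L2,L3} ∩ {L0,L2,L3,L6} = {L0}; idom=L0
  L7: preds {L0,L5}: {L0} ∩ {L0,L2,L4,L5} = {L0}; idom=L0

Frontier:
  join L2 pred L0: · stop@L0
  join L2 pred L3: L3→L2 stop@L0
  join L2 pred L6: L6→L3→L2 stop@L0
  join L7 pred L0: · stop@L0
  join L7 pred L5: L5→L4→L2 stop@L0
  DF(L0)=∅
  DF(L1)=∅
  DF(L2)={L2,L7}
  DF(L3)={L2}
  DF(L4)={L7}
  DF(L5)={L7}
  DF(L6)={L2}
  DF(L7)=∅
  DF(L8)=∅

φ for a: defs {L0,L4}
  DF⁺ = {L7}

Answer: ["L7"]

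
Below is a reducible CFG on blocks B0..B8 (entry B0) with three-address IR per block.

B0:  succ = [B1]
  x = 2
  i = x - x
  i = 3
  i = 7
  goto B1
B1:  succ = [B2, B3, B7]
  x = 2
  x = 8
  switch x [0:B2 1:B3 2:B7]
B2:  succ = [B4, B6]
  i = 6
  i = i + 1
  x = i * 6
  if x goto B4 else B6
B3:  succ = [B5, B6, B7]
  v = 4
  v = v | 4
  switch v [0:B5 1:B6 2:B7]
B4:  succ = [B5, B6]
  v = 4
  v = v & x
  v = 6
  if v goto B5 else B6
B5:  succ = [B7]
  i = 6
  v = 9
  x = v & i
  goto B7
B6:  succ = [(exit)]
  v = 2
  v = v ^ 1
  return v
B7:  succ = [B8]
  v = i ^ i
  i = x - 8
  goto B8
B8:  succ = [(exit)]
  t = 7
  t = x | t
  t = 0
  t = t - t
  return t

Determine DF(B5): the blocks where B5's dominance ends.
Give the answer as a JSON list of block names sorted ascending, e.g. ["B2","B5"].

idom tree: B1←B0 B2←B1 B3←B1 B4←B2 B5←B1 B6←B1 B7←B1 B8←B7
Dom∩ at merges:
  B5: preds {B3,B4}: {B0,B1,B3} ∩ {B0,B1,B2,B4} = {B0,B1}; idom=B1
  B6: preds {B2,B3,B4}: {B0,B1,B2} ∩ {B0,B1,B3} ∩ {B0,B1,B2,B4} = {B0,B1}; idom=B1
  B7: preds {B1,B3,B5}: {B0,B1} ∩ {B0,B1,B3} ∩ {B0,B1,B5} = {B0,B1}; idom=B1

DF walk-up:
  join B5 pred B3: B3 stop@B1
  join B5 pred B4: B4→B2 stop@B1
  join B6 pred B2: B2 stop@B1
  join B6 pred B3: B3 stop@B1
  join B6 pred B4: B4→B2 stop@B1
  join B7 pred B1: · stop@B1
  join B7 pred B3: B3 stop@B1
  join B7 pred B5: B5 stop@B1
  B0 → ∅
  B1 → ∅
  B2 → {B5,B6}
  B3 → {B5,B6,B7}
  B4 → {B5,B6}
  B5 → {B7}
  B6 → ∅
  B7 → ∅
  B8 → ∅

DF(B5) = ["B7"]

Answer: ["B7"]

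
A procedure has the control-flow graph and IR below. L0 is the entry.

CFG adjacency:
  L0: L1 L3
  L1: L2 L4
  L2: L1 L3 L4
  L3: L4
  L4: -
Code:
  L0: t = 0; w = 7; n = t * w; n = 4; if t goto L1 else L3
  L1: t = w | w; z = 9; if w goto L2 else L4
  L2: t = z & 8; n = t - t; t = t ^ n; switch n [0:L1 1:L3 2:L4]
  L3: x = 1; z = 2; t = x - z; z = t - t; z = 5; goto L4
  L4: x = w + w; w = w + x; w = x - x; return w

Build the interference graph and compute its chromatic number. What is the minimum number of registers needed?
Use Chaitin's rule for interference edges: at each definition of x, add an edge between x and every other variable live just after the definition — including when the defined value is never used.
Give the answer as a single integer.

Answer: 3

Derivation:
Block summaries:
  L0: def={n,t,w} ue=∅
  L1: def={t,z} ue={w}
  L2: def={n,t} ue={z}
  L3: def={t,x,z} ue=∅
  L4: def={w,x} ue={w}

Liveness:
  L0: in=∅ out={w}
  L1: in={w} out={w,z}
  L2: in={w,z} out={w}
  L3: in={w} out={w}
  L4: in={w} out=∅

Conflict graph:
  n: {t,w}
  t: {n,w}
  w: {n,t,x,z}
  x: {w,z}
  z: {w,x}

Registers:
  clique {n,t,w} ⇒ need ≥ 3
  3-colouring: R0={w}  R1={n,x}  R2={t,z}
  χ = 3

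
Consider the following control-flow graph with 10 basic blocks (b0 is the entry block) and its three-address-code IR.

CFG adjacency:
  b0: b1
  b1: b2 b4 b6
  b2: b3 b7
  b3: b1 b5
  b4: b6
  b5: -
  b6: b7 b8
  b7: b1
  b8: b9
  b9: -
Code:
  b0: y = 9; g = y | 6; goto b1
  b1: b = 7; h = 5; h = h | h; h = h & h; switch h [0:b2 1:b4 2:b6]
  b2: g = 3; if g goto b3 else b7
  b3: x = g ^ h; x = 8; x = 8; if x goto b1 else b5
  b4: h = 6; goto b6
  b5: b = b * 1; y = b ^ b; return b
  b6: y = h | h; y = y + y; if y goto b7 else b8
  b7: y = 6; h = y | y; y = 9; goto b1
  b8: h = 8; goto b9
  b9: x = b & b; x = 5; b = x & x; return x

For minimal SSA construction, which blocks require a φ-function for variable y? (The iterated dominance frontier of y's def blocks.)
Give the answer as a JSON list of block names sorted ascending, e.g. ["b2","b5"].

idom tree: b1←b0 b2←b1 b3←b2 b4←b1 b5←b3 b6←b1 b7←b1 b8←b6 b9←b8
Dom∩ at merges:
  b1: preds {b0,b3,b7}: {b0} ∩ {b0,b1,b2,b3} ∩ {b0,b1,b7} = {b0}; idom=b0
  b6: preds {b1,b4}: {b0,b1} ∩ {b0,b1,b4} = {b0,b1}; idom=b1
  b7: preds {b2,b6}: {b0,b1,b2} ∩ {b0,b1,b6} = {b0,b1}; idom=b1

Frontier:
  join b1 pred b0: · stop@b0
  join b1 pred b3: b3→b2→b1 stop@b0
  join b1 pred b7: b7→b1 stop@b0
  join b6 pred b1: · stop@b1
  join b6 pred b4: b4 stop@b1
  join b7 pred b2: b2 stop@b1
  join b7 pred b6: b6 stop@b1
  b0 → ∅
  b1 → {b1}
  b2 → {b1,b7}
  b3 → {b1}
  b4 → {b6}
  b5 → ∅
  b6 → {b7}
  b7 → {b1}
  b8 → ∅
  b9 → ∅

φ for y: defs {b0,b5,b6,b7}
  DF⁺ = {b1,b7}

Answer: ["b1", "b7"]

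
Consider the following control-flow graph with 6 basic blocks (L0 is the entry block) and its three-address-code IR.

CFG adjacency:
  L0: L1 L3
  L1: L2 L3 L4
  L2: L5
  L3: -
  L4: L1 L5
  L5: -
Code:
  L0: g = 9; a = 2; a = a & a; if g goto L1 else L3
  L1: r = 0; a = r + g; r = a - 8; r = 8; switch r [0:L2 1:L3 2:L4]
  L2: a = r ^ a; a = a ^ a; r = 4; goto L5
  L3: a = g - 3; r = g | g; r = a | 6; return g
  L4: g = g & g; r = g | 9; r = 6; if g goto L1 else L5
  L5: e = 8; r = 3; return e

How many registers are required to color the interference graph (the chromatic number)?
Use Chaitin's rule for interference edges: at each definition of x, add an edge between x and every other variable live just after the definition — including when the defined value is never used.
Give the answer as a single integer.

Block summaries:
  L0: {a,g} / ∅
  L1: {a,r} / {g}
  L2: {a,r} / {a,r}
  L3: {a,r} / {g}
  L4: {g,r} / {g}
  L5: {e,r} / ∅

Backward fixpoint:
  L0: in=∅ out={g}
  L1: in={g} out={a,g,r}
  L2: in={a,r} out=∅
  L3: in={g} out=∅
  L4: in={g} out={g}
  L5: in=∅ out=∅

Interfere edges:
  a↔{g,r}
  e↔{r}
  g↔{a,r}
  r↔{a,e,g}

Registers:
  lower bound: {a,g,r} mutually conflict ⇒ χ ≥ 3
  3-colouring: c0={r}  c1={a,e}  c2={g}
  χ = 3

Answer: 3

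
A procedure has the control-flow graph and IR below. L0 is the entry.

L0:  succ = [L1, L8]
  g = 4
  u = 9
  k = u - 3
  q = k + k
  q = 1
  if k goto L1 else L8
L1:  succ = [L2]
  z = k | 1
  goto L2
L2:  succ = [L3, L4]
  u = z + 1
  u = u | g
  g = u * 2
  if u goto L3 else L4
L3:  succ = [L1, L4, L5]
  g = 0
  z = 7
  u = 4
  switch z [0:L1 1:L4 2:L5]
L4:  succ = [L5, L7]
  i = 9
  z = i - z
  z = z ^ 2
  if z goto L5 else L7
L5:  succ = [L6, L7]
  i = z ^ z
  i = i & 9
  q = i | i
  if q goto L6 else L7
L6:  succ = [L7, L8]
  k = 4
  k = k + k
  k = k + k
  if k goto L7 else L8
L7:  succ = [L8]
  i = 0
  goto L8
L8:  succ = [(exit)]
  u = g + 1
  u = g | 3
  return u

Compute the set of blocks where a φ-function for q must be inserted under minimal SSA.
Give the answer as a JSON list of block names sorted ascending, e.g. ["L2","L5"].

idom tree: L1←L0 L2←L1 L3←L2 L4←L2 L5←L2 L6←L5 L7←L2 L8←L0
Dom at joins:
  L1: preds {L0,L3}: {L0} ∩ {L0,L1,L2,L3} = {L0}; idom=L0
  L4: preds {L2,L3}: {L0,L1,L2} ∩ {L0,L1,L2,L3} = {L0,L1,L2}; idom=L2
  L5: preds {L3,L4}: {L0,L1,L2,L3} ∩ {L0,L1,L2,L4} = {L0,L1,L2}; idom=L2
  L7: preds {L4,L5,L6}: {L0,L1,L2,L4} ∩ {L0,L1,L2,L5} ∩ {L0,L1,L2,L5,L6} = {L0,L1,L2}; idom=L2
  L8: preds {L0,L6,L7}: {L0} ∩ {L0,L1,L2,L5,L6} ∩ {L0,L1,L2,L7} = {L0}; idom=L0

DF walk-up:
  join L1 pred L0: · stop@L0
  join L1 pred L3: L3→L2→L1 stop@L0
  join L4 pred L2: · stop@L2
  join L4 pred L3: L3 stop@L2
  join L5 pred L3: L3 stop@L2
  join L5 pred L4: L4 stop@L2
  join L7 pred L4: L4 stop@L2
  join L7 pred L5: L5 stop@L2
  join L7 pred L6: L6→L5 stop@L2
  join L8 pred L0: · stop@L0
  join L8 pred L6: L6→L5→L2→L1 stop@L0
  join L8 pred L7: L7→L2→L1 stop@L0
  DF(L0)=∅
  DF(L1)={L1,L8}
  DF(L2)={L1,L8}
  DF(L3)={L1,L4,L5}
  DF(L4)={L5,L7}
  DF(L5)={L7,L8}
  DF(L6)={L7,L8}
  DF(L7)={L8}
  DF(L8)=∅

φ for q: defs {L0,L5}
  DF⁺ = {L7,L8}

Answer: ["L7", "L8"]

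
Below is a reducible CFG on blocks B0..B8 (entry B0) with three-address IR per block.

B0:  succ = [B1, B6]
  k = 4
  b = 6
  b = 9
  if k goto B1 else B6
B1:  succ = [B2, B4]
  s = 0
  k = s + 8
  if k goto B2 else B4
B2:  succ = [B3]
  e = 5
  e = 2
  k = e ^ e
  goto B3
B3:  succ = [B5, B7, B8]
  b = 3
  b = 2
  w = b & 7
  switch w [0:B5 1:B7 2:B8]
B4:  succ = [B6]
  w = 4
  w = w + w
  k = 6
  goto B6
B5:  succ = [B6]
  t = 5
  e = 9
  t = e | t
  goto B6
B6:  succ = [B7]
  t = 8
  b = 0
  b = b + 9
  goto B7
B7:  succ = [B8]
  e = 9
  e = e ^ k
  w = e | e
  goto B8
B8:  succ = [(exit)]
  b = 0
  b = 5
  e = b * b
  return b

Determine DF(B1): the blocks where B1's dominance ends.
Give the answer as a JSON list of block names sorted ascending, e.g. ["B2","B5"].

Answer: ["B6", "B7", "B8"]

Analysis:
idom tree: B1←B0 B2←B1 B3←B2 B4←B1 B5←B3 B6←B0 B7←B0 B8←B0
Join-block Dom:
  B6: preds {B0,B4,B5}: {B0} ∩ {B0,B1,B4} ∩ {B0,B1,B2,B3,B5} = {B0}; idom=B0
  B7: preds {B3,B6}: {B0,B1,B2,B3} ∩ {B0,B6} = {B0}; idom=B0
  B8: preds {B3,B7}: {B0,B1,B2,B3} ∩ {B0,B7} = {B0}; idom=B0

Frontier:
  B6←B0: walk · to B0
  B6←B4: walk B4→B1 to B0
  B6←B5: walk B5→B3→B2→B1 to B0
  B7←B3: walk B3→B2→B1 to B0
  B7←B6: walk B6 to B0
  B8←B3: walk B3→B2→B1 to B0
  B8←B7: walk B7 to B0
  DF(B0)=∅
  DF(B1)={B6,B7,B8}
  DF(B2)={B6,B7,B8}
  DF(B3)={B6,B7,B8}
  DF(B4)={B6}
  DF(B5)={B6}
  DF(B6)={B7}
  DF(B7)={B8}
  DF(B8)=∅

DF(B1) = ["B6", "B7", "B8"]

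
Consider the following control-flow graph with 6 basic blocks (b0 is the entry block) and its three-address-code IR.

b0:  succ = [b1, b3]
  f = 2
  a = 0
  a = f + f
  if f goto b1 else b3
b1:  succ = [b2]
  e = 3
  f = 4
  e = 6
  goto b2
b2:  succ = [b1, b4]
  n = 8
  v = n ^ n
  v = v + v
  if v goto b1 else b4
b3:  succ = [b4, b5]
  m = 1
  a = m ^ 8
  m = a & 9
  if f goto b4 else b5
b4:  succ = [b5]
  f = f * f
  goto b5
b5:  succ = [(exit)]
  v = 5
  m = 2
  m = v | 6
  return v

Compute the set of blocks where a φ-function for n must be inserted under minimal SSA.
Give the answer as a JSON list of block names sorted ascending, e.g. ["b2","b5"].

idom tree: b1←b0 b2←b1 b3←b0 b4←b0 b5←b0
Dom at joins:
  b1: preds {b0,b2}: {b0} ∩ {b0,b1,b2} = {b0}; idom=b0
  b4: preds {b2,b3}: {b0,b1,b2} ∩ {b0,b3} = {b0}; idom=b0
  b5: preds {b3,b4}: {b0,b3} ∩ {b0,b4} = {b0}; idom=b0

DF walk-up:
  b1←b0: walk · to b0
  b1←b2: walk b2→b1 to b0
  b4←b2: walk b2→b1 to b0
  b4←b3: walk b3 to b0
  b5←b3: walk b3 to b0
  b5←b4: walk b4 to b0
  b0 → ∅
  b1 → {b1,b4}
  b2 → {b1,b4}
  b3 → {b4,b5}
  b4 → {b5}
  b5 → ∅

φ for n: defs {b2}
  DF⁺ = {b1,b4,b5}

Answer: ["b1", "b4", "b5"]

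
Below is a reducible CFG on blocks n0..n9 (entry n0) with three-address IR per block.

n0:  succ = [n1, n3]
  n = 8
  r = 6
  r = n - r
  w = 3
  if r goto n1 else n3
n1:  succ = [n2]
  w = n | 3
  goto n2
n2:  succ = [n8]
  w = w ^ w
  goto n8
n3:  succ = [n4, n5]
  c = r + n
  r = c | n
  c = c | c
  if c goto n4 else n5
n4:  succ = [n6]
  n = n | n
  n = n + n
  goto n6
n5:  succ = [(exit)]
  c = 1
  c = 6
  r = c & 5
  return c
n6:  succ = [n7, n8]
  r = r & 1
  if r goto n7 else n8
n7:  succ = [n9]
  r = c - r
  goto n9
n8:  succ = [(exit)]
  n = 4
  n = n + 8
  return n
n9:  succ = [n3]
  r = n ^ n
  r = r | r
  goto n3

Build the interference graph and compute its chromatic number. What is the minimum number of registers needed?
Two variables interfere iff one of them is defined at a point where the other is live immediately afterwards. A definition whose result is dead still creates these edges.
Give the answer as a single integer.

Answer: 3

Working:
Block summaries:
  n0 def {n,r,w} use ∅
  n1 def {w} use {n}
  n2 def {w} use {w}
  n3 def {c,r} use {n,r}
  n4 def {n} use {n}
  n5 def {c,r} use ∅
  n6 def {r} use {r}
  n7 def {r} use {c,r}
  n8 def {n} use ∅
  n9 def {r} use {n}

Liveness:
  n0: in=∅ out={n,r}
  n1: in={n} out={w}
  n2: in={w} out=∅
  n3: in={n,r} out={c,n,r}
  n4: in={c,n,r} out={c,n,r}
  n5: in=∅ out=∅
  n6: in={c,n,r} out={c,n,r}
  n7: in={c,n,r} out={n}
  n8: in=∅ out=∅
  n9: in={n} out={n,r}

Conflict graph:
  c: {n,r}
  n: {c,r,w}
  r: {c,n,w}
  w: {n,r}

Registers:
  lower bound: {c,n,r} mutually conflict ⇒ χ ≥ 3
  assign c→c2 n→c0 r→c1 w→c2 — no edge inside a register ⇒ χ ≤ 3
  χ = 3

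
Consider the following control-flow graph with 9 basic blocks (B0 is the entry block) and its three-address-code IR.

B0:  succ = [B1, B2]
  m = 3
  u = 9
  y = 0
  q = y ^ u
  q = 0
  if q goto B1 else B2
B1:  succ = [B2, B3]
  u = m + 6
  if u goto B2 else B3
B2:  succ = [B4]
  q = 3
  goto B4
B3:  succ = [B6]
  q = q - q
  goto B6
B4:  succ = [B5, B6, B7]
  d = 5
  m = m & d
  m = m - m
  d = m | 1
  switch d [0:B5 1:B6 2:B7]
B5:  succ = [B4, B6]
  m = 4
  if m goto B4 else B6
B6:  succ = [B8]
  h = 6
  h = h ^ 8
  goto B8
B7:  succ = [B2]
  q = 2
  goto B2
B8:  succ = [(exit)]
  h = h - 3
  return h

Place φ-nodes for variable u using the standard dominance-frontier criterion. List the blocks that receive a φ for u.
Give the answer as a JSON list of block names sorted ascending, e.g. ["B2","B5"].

Answer: ["B2", "B6"]

Derivation:
idom tree: B1←B0 B2←B0 B3←B1 B4←B2 B5←B4 B6←B0 B7←B4 B8←B6
Dom at joins:
  B2: preds {B0,B1,B7}: {B0} ∩ {B0,B1} ∩ {B0,B2,B4,B7} = {B0}; idom=B0
  B4: preds {B2,B5}: {B0,B2} ∩ {B0,B2,B4,B5} = {B0,B2}; idom=B2
  B6: preds {B3,B4,B5}: {B0,B1,B3} ∩ {B0,B2,B4} ∩ {B0,B2,B4,B5} = {B0}; idom=B0

DF derivation:
  B2←B0: walk · to B0
  B2←B1: walk B1 to B0
  B2←B7: walk B7→B4→B2 to B0
  B4←B2: walk · to B2
  B4←B5: walk B5→B4 to B2
  B6←B3: walk B3→B1 to B0
  B6←B4: walk B4→B2 to B0
  B6←B5: walk B5→B4→B2 to B0
  B0 → ∅
  B1 → {B2,B6}
  B2 → {B2,B6}
  B3 → {B6}
  B4 → {B2,B4,B6}
  B5 → {B4,B6}
  B6 → ∅
  B7 → {B2}
  B8 → ∅

φ for u: defs {B0,B1}
  DF⁺ = {B2,B6}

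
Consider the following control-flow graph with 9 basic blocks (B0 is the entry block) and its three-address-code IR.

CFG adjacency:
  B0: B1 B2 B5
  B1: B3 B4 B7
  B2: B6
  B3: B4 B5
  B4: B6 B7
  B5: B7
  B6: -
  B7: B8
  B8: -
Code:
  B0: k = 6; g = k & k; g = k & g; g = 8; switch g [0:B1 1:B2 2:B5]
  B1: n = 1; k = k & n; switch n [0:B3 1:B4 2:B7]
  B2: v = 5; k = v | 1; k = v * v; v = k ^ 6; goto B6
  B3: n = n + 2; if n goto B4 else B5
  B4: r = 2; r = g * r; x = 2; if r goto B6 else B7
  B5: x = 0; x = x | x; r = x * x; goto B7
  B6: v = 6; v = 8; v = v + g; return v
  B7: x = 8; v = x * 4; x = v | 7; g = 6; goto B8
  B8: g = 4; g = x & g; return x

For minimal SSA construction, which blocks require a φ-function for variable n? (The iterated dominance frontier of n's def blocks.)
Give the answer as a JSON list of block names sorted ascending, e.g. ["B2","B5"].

Answer: ["B4", "B5", "B6", "B7"]

Analysis:
idom tree: B1←B0 B2←B0 B3←B1 B4←B1 B5←B0 B6←B0 B7←B0 B8←B7
Dom at joins:
  B4: preds {B1,B3}: {B0,B1} ∩ {B0,B1,B3} = {B0,B1}; idom=B1
  B5: preds {B0,B3}: {B0} ∩ {B0,B1,B3} = {B0}; idom=B0
  B6: preds {B2,B4}: {B0,B2} ∩ {B0,B1,B4} = {B0}; idom=B0
  B7: preds {B1,B4,B5}: {B0,B1} ∩ {B0,B1,B4} ∩ {B0,B5} = {B0}; idom=B0

DF walk-up:
  B4←B1: walk · to B1
  B4←B3: walk B3 to B1
  B5←B0: walk · to B0
  B5←B3: walk B3→B1 to B0
  B6←B2: walk B2 to B0
  B6←B4: walk B4→B1 to B0
  B7←B1: walk B1 to B0
  B7←B4: walk B4→B1 to B0
  B7←B5: walk B5 to B0
  DF(B0)=∅
  DF(B1)={B5,B6,B7}
  DF(B2)={B6}
  DF(B3)={B4,B5}
  DF(B4)={B6,B7}
  DF(B5)={B7}
  DF(B6)=∅
  DF(B7)=∅
  DF(B8)=∅

φ for n: defs {B1,B3}
  DF⁺ = {B4,B5,B6,B7}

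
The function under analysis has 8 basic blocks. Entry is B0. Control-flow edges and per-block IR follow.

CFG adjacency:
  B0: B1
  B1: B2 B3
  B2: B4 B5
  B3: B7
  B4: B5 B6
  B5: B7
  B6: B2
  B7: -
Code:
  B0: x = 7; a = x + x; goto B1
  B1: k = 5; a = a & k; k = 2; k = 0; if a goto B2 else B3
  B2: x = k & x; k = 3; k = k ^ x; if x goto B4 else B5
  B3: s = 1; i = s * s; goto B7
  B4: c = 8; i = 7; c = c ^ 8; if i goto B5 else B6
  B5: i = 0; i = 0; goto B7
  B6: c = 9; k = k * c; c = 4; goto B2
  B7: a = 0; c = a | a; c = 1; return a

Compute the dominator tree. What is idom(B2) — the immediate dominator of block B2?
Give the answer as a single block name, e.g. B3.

idom tree: B1←B0 B2←B1 B3←B1 B4←B2 B5←B2 B6←B4 B7←B1
Join-block Dom:
  B2: preds {B1,B6}: {B0,B1} ∩ {B0,B1,B2,B4,B6} = {B0,B1}; idom=B1
  B5: preds {B2,B4}: {B0,B1,B2} ∩ {B0,B1,B2,B4} = {B0,B1,B2}; idom=B2
  B7: preds {B3,B5}: {B0,B1,B3} ∩ {B0,B1,B2,B5} = {B0,B1}; idom=B1

idom(B2) = B1

Answer: B1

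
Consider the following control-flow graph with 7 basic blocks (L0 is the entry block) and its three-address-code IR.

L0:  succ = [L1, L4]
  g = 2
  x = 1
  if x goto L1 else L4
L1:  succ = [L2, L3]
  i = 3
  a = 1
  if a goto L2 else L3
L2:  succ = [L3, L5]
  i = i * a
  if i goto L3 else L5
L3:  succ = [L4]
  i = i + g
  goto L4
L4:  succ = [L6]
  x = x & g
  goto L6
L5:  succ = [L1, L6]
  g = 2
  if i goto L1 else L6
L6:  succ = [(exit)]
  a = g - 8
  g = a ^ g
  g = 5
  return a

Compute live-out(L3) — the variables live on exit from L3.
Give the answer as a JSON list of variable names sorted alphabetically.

Answer: ["g", "x"]

Derivation:
Block summaries:
  L0: def={g,x} ue=∅
  L1: def={a,i} ue=∅
  L2: def={i} ue={a,i}
  L3: def={i} ue={g,i}
  L4: def={x} ue={g,x}
  L5: def={g} ue={i}
  L6: def={a,g} ue={g}

Live sets:
  L0 li=∅ lo={g,x}
  L1 li={g,x} lo={a,g,i,x}
  L2 li={a,g,i,x} lo={g,i,x}
  L3 li={g,i,x} lo={g,x}
  L4 li={g,x} lo={g}
  L5 li={i,x} lo={g,x}
  L6 li={g} lo=∅

live-out(L3) = ["g", "x"]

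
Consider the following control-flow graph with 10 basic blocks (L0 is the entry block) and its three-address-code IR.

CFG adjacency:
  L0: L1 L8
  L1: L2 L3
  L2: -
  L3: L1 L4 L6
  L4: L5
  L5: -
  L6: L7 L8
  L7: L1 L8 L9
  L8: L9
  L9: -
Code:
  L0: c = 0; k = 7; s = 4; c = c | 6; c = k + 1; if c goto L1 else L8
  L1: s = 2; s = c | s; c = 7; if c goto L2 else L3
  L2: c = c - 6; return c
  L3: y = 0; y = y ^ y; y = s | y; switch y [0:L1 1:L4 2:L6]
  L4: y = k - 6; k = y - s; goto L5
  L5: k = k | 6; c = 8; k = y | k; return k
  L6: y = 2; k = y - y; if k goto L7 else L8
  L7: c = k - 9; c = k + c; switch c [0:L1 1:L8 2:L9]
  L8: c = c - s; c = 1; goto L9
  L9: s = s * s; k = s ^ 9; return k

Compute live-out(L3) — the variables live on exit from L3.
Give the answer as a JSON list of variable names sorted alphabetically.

Block summaries:
  L0 def {c,k,s} use ∅
  L1 def {c,s} use {c}
  L2 def {c} use {c}
  L3 def {y} use {s}
  L4 def {k,y} use {k,s}
  L5 def {c,k} use {k,y}
  L6 def {k,y} use ∅
  L7 def {c} use {k}
  L8 def {c} use {c,s}
  L9 def {k,s} use {s}

Backward fixpoint:
  L0: in=∅ out={c,k,s}
  L1: in={c,k} out={c,k,s}
  L2: in={c} out=∅
  L3: in={c,k,s} out={c,k,s}
  L4: in={k,s} out={k,y}
  L5: in={k,y} out=∅
  L6: in={c,s} out={c,k,s}
  L7: in={k,s} out={c,k,s}
  L8: in={c,s} out={s}
  L9: in={s} out=∅

live-out(L3) = ["c", "k", "s"]

Answer: ["c", "k", "s"]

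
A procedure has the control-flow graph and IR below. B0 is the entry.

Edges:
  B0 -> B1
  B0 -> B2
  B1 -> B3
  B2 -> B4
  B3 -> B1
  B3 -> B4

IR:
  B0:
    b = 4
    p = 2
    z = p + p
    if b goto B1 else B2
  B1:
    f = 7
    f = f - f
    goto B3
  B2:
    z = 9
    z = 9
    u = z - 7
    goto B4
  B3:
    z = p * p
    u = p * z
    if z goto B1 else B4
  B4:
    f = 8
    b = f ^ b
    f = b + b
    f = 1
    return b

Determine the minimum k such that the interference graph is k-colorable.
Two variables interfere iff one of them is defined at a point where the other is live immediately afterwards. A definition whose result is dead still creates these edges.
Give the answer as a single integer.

Answer: 4

Analysis:
Per-block:
  B0: def={b,p,z} ue=∅
  B1: def={f} ue=∅
  B2: def={u,z} ue=∅
  B3: def={u,z} ue={p}
  B4: def={b,f} ue={b}

Live sets:
  live B0: ∅→{b,p}
  live B1: {b,p}→{b,p}
  live B2: {b}→{b}
  live B3: {b,p}→{b,p}
  live B4: {b}→∅

Conflict graph:
  b: {f,p,u,z}
  f: {b,p}
  p: {b,f,u,z}
  u: {b,p,z}
  z: {b,p,u}

Colouring:
  clique {b,p,u,z} ⇒ need ≥ 4
  4-colouring: r0={b}  r1={p}  r2={f,u}  r3={z}
  χ = 4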